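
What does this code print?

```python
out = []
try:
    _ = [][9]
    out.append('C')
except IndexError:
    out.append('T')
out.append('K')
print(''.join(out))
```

Execution trace: 'T' (except IndexError) → 'K' (after the try/except). Output: TK

Answer: TK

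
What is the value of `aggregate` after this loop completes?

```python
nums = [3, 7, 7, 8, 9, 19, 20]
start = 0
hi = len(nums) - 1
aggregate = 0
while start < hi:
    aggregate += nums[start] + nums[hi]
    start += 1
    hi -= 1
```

Sum of pairs from ends
`aggregate` takes the values: 0 → 23 → 49 → 65

Answer: 65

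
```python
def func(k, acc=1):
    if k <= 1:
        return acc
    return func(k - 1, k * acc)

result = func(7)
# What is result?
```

Accumulator trace (n, acc): (7, 1) -> (6, 7) -> (5, 42) -> (4, 210) -> (3, 840) -> (2, 2520) -> (1, 5040) -> return 5040

Answer: 5040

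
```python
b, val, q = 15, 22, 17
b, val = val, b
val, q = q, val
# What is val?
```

Trace:
`b, val, q = 15, 22, 17` → b = 15; val = 22; q = 17
`b, val = val, b` → b = 22; val = 15
`val, q = q, val` → val = 17; q = 15
So val = 17

Answer: 17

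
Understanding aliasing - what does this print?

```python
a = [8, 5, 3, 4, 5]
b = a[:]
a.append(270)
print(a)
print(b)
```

Key concept: slice [:] creates copy.
Step by step:
`a = [8, 5, 3, 4, 5]` → a = [8, 5, 3, 4, 5]
`b = a[:]` → b = [8, 5, 3, 4, 5]
`a.append(270)` → a = [8, 5, 3, 4, 5, 270]
`print(a)` → prints [8, 5, 3, 4, 5, 270]
`print(b)` → prints [8, 5, 3, 4, 5]

Answer:
[8, 5, 3, 4, 5, 270]
[8, 5, 3, 4, 5]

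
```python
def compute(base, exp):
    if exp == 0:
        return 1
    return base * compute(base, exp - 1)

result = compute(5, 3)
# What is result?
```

compute(5, 3) = 5 * 5 * 5 = 125

Answer: 125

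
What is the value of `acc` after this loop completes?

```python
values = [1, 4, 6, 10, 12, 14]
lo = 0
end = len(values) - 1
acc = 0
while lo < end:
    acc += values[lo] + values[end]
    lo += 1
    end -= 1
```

Sum of pairs from ends
`acc` takes the values: 0 → 15 → 31 → 47

Answer: 47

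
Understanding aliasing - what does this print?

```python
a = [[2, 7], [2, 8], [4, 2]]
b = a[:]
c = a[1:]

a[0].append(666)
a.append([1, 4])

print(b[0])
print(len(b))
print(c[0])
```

Key concept: slice with nested mutation.
Step by step:
`a = [[2, 7], [2, 8], [4, 2]]` → a = [[2, 7], [2, 8], [4, 2]]
`b = a[:]` → b = [[2, 7], [2, 8], [4, 2]]
`c = a[1:]` → c = [[2, 8], [4, 2]]
`a[0].append(666)` → a = [[2, 7, 666], [2, 8], [4, 2]]; b = [[2, 7, 666], [2, 8], [4, 2]]
`a.append([1, 4])` → a = [[2, 7, 666], [2, 8], [4, 2], [1, 4]]
`print(b[0])` → prints [2, 7, 666]
`print(len(b))` → prints 3
`print(c[0])` → prints [2, 8]

Answer:
[2, 7, 666]
3
[2, 8]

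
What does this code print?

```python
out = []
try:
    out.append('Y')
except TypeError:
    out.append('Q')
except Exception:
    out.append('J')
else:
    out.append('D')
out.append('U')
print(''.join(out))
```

Execution trace: 'Y' (try body, no exception) → 'D' (else) → 'U' (after the try/except). Output: YDU

Answer: YDU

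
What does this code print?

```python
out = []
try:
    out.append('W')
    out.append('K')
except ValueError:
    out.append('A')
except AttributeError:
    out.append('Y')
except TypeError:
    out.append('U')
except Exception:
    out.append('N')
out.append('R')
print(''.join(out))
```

Execution trace: 'W' (try body) → 'K' (try body, no exception) → 'R' (after the try/except). Output: WKR

Answer: WKR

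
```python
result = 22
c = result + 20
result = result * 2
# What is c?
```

Trace:
`result = 22` → result = 22
`c = result + 20` → c = 42
`result = result * 2` → result = 44
So c = 42

Answer: 42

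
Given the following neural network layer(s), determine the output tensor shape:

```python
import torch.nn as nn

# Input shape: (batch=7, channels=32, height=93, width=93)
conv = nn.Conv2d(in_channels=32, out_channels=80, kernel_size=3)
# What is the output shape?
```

Input: (7, 32, 93, 93) -> Output: (7, 80, 91, 91)

Answer: (7, 80, 91, 91)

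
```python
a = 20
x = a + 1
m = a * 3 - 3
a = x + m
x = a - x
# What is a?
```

Trace:
`a = 20` → a = 20
`x = a + 1` → x = 21
`m = a * 3 - 3` → m = 57
`a = x + m` → a = 78
`x = a - x` → x = 57
So a = 78

Answer: 78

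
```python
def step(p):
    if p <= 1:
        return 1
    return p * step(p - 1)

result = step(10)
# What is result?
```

step(10) = 10 * 9 * 8 * 7 * 6 * 5 * 4 * 3 * 2 * 1 = 3628800

Answer: 3628800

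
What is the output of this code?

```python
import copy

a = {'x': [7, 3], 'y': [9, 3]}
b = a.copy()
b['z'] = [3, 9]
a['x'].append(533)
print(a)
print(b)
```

Key concept: shallow copy of dict with mutable values.
Step by step:
`a = {'x': [7, 3], 'y': [9, 3]}` → a = {'x': [7, 3], 'y': [9, 3]}
`b = a.copy()` → b = {'x': [7, 3], 'y': [9, 3]}
`b['z'] = [3, 9]` → b = {'x': [7, 3], 'y': [9, 3], 'z': [3, 9]}
`a['x'].append(533)` → a = {'x': [7, 3, 533], 'y': [9, 3]}; b = {'x': [7, 3, 533], 'y': [9, 3], 'z': [3, 9]}
`print(a)` → prints {'x': [7, 3, 533], 'y': [9, 3]}
`print(b)` → prints {'x': [7, 3, 533], 'y': [9, 3], 'z': [3, 9]}

Answer:
{'x': [7, 3, 533], 'y': [9, 3]}
{'x': [7, 3, 533], 'y': [9, 3], 'z': [3, 9]}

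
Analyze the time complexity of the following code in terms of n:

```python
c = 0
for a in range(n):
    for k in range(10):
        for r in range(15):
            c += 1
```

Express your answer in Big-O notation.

Each loop level contributes: n × 1 × 1. Multiplying the contributions gives O(n).

Answer: O(n)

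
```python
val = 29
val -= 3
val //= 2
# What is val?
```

Trace:
`val = 29` → val = 29
`val -= 3` → val = 26
`val //= 2` → val = 13
So val = 13

Answer: 13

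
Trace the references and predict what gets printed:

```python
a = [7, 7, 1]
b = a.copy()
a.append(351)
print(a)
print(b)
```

Key concept: list.copy() creates independent copy.
Step by step:
`a = [7, 7, 1]` → a = [7, 7, 1]
`b = a.copy()` → b = [7, 7, 1]
`a.append(351)` → a = [7, 7, 1, 351]
`print(a)` → prints [7, 7, 1, 351]
`print(b)` → prints [7, 7, 1]

Answer:
[7, 7, 1, 351]
[7, 7, 1]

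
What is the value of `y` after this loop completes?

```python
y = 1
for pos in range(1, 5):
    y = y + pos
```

Start at 1, add 1 through 4
`y` takes the values: 1 → 2 → 4 → 7 → 11

Answer: 11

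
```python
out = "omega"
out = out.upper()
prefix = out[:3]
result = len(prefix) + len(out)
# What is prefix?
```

Trace:
`out = "omega"` → out = 'omega'
`out = out.upper()` → out = 'OMEGA'
`prefix = out[:3]` → prefix = 'OME'
`result = len(prefix) + len(out)` → result = 8
So prefix = 'OME'

Answer: 'OME'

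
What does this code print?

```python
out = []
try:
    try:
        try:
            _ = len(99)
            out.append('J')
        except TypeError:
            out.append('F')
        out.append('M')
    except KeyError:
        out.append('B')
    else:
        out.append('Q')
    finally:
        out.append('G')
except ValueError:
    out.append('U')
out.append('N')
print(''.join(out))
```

Execution trace: 'F' (inner except TypeError) → 'M' (try body, no exception) → 'Q' (else) → 'G' (finally) → 'N' (after the try/except). Output: FMQGN

Answer: FMQGN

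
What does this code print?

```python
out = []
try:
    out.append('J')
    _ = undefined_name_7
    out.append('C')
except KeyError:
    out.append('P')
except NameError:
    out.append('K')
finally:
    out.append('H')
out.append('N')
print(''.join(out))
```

Execution trace: 'J' (try body) → 'K' (except NameError) → 'H' (finally) → 'N' (after the try/except). Output: JKHN

Answer: JKHN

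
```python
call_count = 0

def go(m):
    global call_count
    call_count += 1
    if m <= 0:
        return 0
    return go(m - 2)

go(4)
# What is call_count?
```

Linear recursion stepping by 2: 3 calls from m=4 down to ≤0.

Answer: 3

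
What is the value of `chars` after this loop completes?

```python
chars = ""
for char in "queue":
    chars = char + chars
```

Reverse 'queue'
`chars` takes the values: "" → "q" → "uq" → "euq" → "ueuq" → "eueuq"

Answer: "eueuq"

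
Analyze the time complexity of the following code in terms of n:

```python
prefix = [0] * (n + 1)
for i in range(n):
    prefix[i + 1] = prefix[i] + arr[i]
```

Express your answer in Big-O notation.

This is Prefix sum computation. Time complexity: O(n).

Answer: O(n)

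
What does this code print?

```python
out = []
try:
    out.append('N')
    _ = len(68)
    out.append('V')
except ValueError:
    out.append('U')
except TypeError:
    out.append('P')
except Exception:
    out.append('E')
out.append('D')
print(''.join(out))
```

Execution trace: 'N' (try body) → 'P' (except TypeError) → 'D' (after the try/except). Output: NPD

Answer: NPD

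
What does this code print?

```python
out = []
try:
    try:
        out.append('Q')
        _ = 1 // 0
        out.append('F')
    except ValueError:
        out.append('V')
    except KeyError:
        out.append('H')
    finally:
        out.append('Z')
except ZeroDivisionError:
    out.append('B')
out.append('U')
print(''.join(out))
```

Execution trace: 'Q' (try body) → 'Z' (finally) → 'B' (outer except ZeroDivisionError) → 'U' (after the try/except). Output: QZBU

Answer: QZBU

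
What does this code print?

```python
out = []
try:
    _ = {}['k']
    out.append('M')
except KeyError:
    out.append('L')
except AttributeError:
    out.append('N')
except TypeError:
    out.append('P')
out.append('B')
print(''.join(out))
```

Execution trace: 'L' (except KeyError) → 'B' (after the try/except). Output: LB

Answer: LB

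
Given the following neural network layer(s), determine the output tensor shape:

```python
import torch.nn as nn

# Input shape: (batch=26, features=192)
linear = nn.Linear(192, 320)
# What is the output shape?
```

Input: (26, 192) -> Output: (26, 320)

Answer: (26, 320)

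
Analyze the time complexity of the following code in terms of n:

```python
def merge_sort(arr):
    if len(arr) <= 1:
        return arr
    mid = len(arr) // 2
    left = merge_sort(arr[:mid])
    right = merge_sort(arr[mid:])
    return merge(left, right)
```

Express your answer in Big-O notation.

This is Merge sort. Time complexity: O(n log n).

Answer: O(n log n)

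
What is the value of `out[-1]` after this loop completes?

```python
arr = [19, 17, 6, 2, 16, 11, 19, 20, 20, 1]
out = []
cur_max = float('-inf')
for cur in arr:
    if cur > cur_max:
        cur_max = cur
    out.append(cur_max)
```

Running max ends at 20
`out` takes the values: [] → [19] → [19, 19] → [19, 19, 19] → [19, 19, 19, 19] → [19, 19, 19, 19, 19] → [19, 19, 19, 19, 19, 19] → [19, 19, 19, 19, 19, 19, 19] → [19, 19, 19, 19, 19, 19, 19, 20] → [19, 19, 19, 19, 19, 19, 19, 20, 20] → [19, 19, 19, 19, 19, 19, 19, 20, 20, 20]
So `out[-1]` = 20

Answer: 20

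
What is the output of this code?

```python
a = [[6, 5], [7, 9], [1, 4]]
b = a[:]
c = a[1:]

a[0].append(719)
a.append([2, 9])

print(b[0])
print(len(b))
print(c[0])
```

Key concept: slice with nested mutation.
Step by step:
`a = [[6, 5], [7, 9], [1, 4]]` → a = [[6, 5], [7, 9], [1, 4]]
`b = a[:]` → b = [[6, 5], [7, 9], [1, 4]]
`c = a[1:]` → c = [[7, 9], [1, 4]]
`a[0].append(719)` → a = [[6, 5, 719], [7, 9], [1, 4]]; b = [[6, 5, 719], [7, 9], [1, 4]]
`a.append([2, 9])` → a = [[6, 5, 719], [7, 9], [1, 4], [2, 9]]
`print(b[0])` → prints [6, 5, 719]
`print(len(b))` → prints 3
`print(c[0])` → prints [7, 9]

Answer:
[6, 5, 719]
3
[7, 9]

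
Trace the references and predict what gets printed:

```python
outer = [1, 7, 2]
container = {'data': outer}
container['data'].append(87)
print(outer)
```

Key concept: dict holds reference to list.
Step by step:
`outer = [1, 7, 2]` → outer = [1, 7, 2]
`container = {'data': outer}` → container = {'data': [1, 7, 2]}
`container['data'].append(87)` → outer = [1, 7, 2, 87]; container = {'data': [1, 7, 2, 87]}
`print(outer)` → prints [1, 7, 2, 87]

Answer: [1, 7, 2, 87]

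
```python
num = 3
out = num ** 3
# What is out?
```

Trace:
`num = 3` → num = 3
`out = num ** 3` → out = 27
So out = 27

Answer: 27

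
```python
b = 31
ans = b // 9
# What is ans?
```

Trace:
`b = 31` → b = 31
`ans = b // 9` → ans = 3
So ans = 3

Answer: 3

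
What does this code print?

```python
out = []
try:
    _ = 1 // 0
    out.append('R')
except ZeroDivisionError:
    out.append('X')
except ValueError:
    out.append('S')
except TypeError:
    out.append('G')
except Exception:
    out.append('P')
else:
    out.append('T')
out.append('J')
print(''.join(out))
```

Execution trace: 'X' (except ZeroDivisionError) → 'J' (after the try/except). Output: XJ

Answer: XJ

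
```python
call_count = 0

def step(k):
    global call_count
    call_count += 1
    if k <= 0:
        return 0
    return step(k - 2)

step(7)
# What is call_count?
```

Linear recursion stepping by 2: 5 calls from k=7 down to ≤0.

Answer: 5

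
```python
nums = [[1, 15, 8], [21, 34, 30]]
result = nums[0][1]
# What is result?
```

Trace:
`nums = [[1, 15, 8], [21, 34, 30]]` → nums = [[1, 15, 8], [21, 34, 30]]
`result = nums[0][1]` → result = 15
So result = 15

Answer: 15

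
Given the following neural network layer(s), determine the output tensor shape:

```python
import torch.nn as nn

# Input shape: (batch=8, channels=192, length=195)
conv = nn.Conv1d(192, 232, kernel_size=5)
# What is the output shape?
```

Input: (8, 192, 195) -> Output: (8, 232, 191)

Answer: (8, 232, 191)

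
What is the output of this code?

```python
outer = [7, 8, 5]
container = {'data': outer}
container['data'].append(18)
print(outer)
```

Key concept: dict holds reference to list.
Step by step:
`outer = [7, 8, 5]` → outer = [7, 8, 5]
`container = {'data': outer}` → container = {'data': [7, 8, 5]}
`container['data'].append(18)` → outer = [7, 8, 5, 18]; container = {'data': [7, 8, 5, 18]}
`print(outer)` → prints [7, 8, 5, 18]

Answer: [7, 8, 5, 18]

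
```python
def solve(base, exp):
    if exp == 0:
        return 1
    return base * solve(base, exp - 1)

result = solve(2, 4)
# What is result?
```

solve(2, 4) = 2 * 2 * 2 * 2 = 16

Answer: 16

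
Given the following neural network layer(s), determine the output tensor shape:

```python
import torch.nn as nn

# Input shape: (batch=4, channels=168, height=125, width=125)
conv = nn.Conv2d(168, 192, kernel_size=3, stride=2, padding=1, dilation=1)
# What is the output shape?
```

Input: (4, 168, 125, 125) -> Output: (4, 192, 63, 63)

Answer: (4, 192, 63, 63)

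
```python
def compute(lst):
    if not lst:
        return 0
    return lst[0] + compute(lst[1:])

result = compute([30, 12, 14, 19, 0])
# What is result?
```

30 + 12 + 14 + 19 + 0 + 0 = 75

Answer: 75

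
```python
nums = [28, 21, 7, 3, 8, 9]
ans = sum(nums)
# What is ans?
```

Trace:
`nums = [28, 21, 7, 3, 8, 9]` → nums = [28, 21, 7, 3, 8, 9]
`ans = sum(nums)` → ans = 76
So ans = 76

Answer: 76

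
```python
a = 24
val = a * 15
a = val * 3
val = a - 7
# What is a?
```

Trace:
`a = 24` → a = 24
`val = a * 15` → val = 360
`a = val * 3` → a = 1080
`val = a - 7` → val = 1073
So a = 1080

Answer: 1080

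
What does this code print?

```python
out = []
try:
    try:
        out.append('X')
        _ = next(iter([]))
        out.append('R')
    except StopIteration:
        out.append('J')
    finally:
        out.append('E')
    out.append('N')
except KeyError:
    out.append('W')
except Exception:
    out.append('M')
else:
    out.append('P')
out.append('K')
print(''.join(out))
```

Execution trace: 'X' (inner try body) → 'J' (inner except StopIteration) → 'E' (inner finally) → 'N' (try body, no exception) → 'P' (else) → 'K' (after the try/except). Output: XJENPK

Answer: XJENPK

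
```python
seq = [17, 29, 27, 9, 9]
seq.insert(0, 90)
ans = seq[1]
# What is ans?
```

Trace:
`seq = [17, 29, 27, 9, 9]` → seq = [17, 29, 27, 9, 9]
`seq.insert(0, 90)` → seq = [90, 17, 29, 27, 9, 9]
`ans = seq[1]` → ans = 17
So ans = 17

Answer: 17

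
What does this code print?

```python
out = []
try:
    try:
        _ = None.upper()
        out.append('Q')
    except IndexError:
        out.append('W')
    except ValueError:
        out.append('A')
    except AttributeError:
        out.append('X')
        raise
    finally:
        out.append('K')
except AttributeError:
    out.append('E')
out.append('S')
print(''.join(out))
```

Execution trace: 'X' (inner except AttributeError) → 'K' (inner finally) → 'E' (outer except AttributeError) → 'S' (after the try/except). Output: XKES

Answer: XKES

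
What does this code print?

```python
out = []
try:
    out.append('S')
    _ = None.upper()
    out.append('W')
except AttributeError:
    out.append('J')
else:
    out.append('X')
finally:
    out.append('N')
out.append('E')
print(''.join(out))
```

Execution trace: 'S' (try body) → 'J' (except AttributeError) → 'N' (finally) → 'E' (after the try/except). Output: SJNE

Answer: SJNE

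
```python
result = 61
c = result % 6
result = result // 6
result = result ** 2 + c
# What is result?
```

Trace:
`result = 61` → result = 61
`c = result % 6` → c = 1
`result = result // 6` → result = 10
`result = result ** 2 + c` → result = 101
So result = 101

Answer: 101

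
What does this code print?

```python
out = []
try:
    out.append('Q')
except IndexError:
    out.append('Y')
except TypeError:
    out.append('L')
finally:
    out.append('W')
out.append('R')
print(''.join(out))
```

Execution trace: 'Q' (try body, no exception) → 'W' (finally) → 'R' (after the try/except). Output: QWR

Answer: QWR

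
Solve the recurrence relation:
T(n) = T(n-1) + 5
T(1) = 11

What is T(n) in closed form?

Unrolling: T(n) = T(1) + 5·(n-1) = 11 + 5(n-1) = 5n + 6.

Answer: T(n) = 5n + 6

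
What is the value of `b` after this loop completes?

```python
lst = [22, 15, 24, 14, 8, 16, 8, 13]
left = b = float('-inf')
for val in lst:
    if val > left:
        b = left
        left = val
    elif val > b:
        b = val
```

Second largest (with repeats) in [22, 15, 24, 14, 8, 16, 8, 13]
`b` takes the values: -inf → 15 → 22

Answer: 22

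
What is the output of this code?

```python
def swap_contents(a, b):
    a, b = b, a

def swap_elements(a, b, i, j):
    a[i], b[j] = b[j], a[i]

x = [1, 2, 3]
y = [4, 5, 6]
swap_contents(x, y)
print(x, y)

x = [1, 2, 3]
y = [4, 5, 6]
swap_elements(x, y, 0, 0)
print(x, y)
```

Key concept: parameter rebinding vs mutation.
Step by step:
`x = [1, 2, 3]` → x = [1, 2, 3]
`y = [4, 5, 6]` → y = [4, 5, 6]
`swap_contents(x, y)` → no visible change to tracked variables
`print(x, y)` → prints [1, 2, 3] [4, 5, 6]
`x = [1, 2, 3]` → x = [1, 2, 3]
`y = [4, 5, 6]` → y = [4, 5, 6]
`swap_elements(x, y, 0, 0)` → x = [4, 2, 3]; y = [1, 5, 6]
`print(x, y)` → prints [4, 2, 3] [1, 5, 6]

Answer:
[1, 2, 3] [4, 5, 6]
[4, 2, 3] [1, 5, 6]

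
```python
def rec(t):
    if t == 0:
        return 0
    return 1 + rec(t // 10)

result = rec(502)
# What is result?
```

Count of digits of 502: 3

Answer: 3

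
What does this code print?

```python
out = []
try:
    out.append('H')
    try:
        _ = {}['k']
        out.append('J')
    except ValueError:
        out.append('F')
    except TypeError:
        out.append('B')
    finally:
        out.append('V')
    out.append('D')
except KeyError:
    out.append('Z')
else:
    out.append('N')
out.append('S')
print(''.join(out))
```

Execution trace: 'H' (try body) → 'V' (inner finally) → 'Z' (except KeyError) → 'S' (after the try/except). Output: HVZS

Answer: HVZS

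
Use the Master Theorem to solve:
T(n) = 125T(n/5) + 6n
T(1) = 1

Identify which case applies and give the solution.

a=125, b=5, f(n)=6n. log_5(125) = 3. Since c=1 < 3, Case 1 applies: T(n) = Θ(n^log_b(a)) = O(n^3).

Answer: O(n^3) - Case 1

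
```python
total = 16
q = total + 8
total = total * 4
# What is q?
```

Trace:
`total = 16` → total = 16
`q = total + 8` → q = 24
`total = total * 4` → total = 64
So q = 24

Answer: 24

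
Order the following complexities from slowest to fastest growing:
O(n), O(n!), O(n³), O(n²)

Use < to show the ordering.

Ordered by growth rate: O(n) < O(n²) < O(n³) < O(n!)

Answer: O(n) < O(n²) < O(n³) < O(n!)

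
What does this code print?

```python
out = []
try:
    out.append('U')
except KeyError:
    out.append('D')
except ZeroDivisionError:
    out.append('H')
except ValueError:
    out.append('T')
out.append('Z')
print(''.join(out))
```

Execution trace: 'U' (try body, no exception) → 'Z' (after the try/except). Output: UZ

Answer: UZ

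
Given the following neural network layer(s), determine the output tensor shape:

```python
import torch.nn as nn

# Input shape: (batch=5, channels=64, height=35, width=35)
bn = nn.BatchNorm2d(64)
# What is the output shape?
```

Input: (5, 64, 35, 35) -> Output: (5, 64, 35, 35)

Answer: (5, 64, 35, 35)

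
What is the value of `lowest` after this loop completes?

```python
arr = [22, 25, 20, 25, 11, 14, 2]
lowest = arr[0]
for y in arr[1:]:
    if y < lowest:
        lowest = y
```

Minimum of [22, 25, 20, 25, 11, 14, 2]
`lowest` takes the values: 22 → 20 → 11 → 2

Answer: 2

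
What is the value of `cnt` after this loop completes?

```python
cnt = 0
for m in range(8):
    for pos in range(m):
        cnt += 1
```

Triangle number: 0+1+2+...+7
`cnt` takes the values: 0 → 1 → 2 → 3 → 4 → 5 → 6 → 7 → 8 → 9 → 10 → 11 → 12 → 13 → 14 → 15 → 16 → 17 → 18 → 19 → 20 → 21 → 22 → 23 → 24 → 25 → 26 → 27 → 28

Answer: 28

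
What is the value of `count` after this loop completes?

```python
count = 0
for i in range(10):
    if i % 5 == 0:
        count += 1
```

Count numbers divisible by 5 in range(10)
`count` takes the values: 0 → 1 → 2

Answer: 2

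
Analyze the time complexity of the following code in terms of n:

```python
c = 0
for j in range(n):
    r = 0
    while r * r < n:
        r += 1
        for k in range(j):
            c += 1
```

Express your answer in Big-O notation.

Each loop level contributes: n × √n × n. Multiplying the contributions gives O(n^2√n).

Answer: O(n^2√n)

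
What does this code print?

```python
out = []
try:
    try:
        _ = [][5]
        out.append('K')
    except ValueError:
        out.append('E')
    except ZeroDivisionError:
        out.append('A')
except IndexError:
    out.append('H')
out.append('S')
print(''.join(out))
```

Execution trace: 'H' (outer except IndexError) → 'S' (after the try/except). Output: HS

Answer: HS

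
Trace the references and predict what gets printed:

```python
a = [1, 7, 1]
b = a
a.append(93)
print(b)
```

Key concept: basic list aliasing.
Step by step:
`a = [1, 7, 1]` → a = [1, 7, 1]
`b = a` → b = [1, 7, 1] (same object as a)
`a.append(93)` → a = [1, 7, 1, 93] (same object as b); b = [1, 7, 1, 93] (same object as a)
`print(b)` → prints [1, 7, 1, 93]

Answer: [1, 7, 1, 93]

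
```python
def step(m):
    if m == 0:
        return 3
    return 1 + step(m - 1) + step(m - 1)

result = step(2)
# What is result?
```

step(m) = 1 + 2·step(m-1), step(0)=3. Closed form: (3+1)·2^2 - 1 = 15.

Answer: 15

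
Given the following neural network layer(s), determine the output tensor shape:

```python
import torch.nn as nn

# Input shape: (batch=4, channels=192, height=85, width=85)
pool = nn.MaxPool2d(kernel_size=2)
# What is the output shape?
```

Input: (4, 192, 85, 85) -> Output: (4, 192, 42, 42)

Answer: (4, 192, 42, 42)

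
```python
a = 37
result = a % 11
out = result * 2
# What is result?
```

Trace:
`a = 37` → a = 37
`result = a % 11` → result = 4
`out = result * 2` → out = 8
So result = 4

Answer: 4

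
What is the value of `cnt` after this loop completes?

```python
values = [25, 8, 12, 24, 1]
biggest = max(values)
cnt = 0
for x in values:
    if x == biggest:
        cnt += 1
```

Count of max value 25 in [25, 8, 12, 24, 1]
`cnt` takes the values: 0 → 1

Answer: 1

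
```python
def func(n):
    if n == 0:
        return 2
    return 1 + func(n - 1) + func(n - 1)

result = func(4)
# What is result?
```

func(n) = 1 + 2·func(n-1), func(0)=2. Closed form: (2+1)·2^4 - 1 = 47.

Answer: 47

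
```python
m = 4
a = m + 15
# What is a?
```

Trace:
`m = 4` → m = 4
`a = m + 15` → a = 19
So a = 19

Answer: 19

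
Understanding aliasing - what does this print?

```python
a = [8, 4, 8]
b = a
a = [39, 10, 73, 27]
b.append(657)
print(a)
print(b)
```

Key concept: rebinding vs mutation: a is rebound to a new list, b still points at the original.
Step by step:
`a = [8, 4, 8]` → a = [8, 4, 8]
`b = a` → b = [8, 4, 8] (same object as a)
`a = [39, 10, 73, 27]` → a = [39, 10, 73, 27]
`b.append(657)` → b = [8, 4, 8, 657]
`print(a)` → prints [39, 10, 73, 27]
`print(b)` → prints [8, 4, 8, 657]

Answer:
[39, 10, 73, 27]
[8, 4, 8, 657]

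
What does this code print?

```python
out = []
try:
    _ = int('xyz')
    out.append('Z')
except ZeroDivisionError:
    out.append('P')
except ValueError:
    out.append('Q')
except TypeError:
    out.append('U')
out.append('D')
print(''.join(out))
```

Execution trace: 'Q' (except ValueError) → 'D' (after the try/except). Output: QD

Answer: QD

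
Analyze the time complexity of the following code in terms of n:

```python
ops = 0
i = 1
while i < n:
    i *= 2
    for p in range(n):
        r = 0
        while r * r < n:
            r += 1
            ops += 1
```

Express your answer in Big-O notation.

Each loop level contributes: log n × n × √n. Multiplying the contributions gives O(n√n log n).

Answer: O(n√n log n)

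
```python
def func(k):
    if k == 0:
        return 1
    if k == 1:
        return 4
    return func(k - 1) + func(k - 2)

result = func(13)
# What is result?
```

Build up from base cases: func(0)=1, func(1)=4, func(2)=5, func(3)=9, func(4)=14, func(5)=23, func(6)=37, ..., func(13)=1076

Answer: 1076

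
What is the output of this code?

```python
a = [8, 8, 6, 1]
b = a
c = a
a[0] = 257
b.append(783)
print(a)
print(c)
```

Key concept: multiple aliases.
Step by step:
`a = [8, 8, 6, 1]` → a = [8, 8, 6, 1]
`b = a` → b = [8, 8, 6, 1] (same object as a)
`c = a` → c = [8, 8, 6, 1] (same object as a, b)
`a[0] = 257` → a = [257, 8, 6, 1] (same object as b, c); b = [257, 8, 6, 1] (same object as a, c); c = [257, 8, 6, 1] (same object as a, b)
`b.append(783)` → a = [257, 8, 6, 1, 783] (same object as b, c); b = [257, 8, 6, 1, 783] (same object as a, c); c = [257, 8, 6, 1, 783] (same object as a, b)
`print(a)` → prints [257, 8, 6, 1, 783]
`print(c)` → prints [257, 8, 6, 1, 783]

Answer:
[257, 8, 6, 1, 783]
[257, 8, 6, 1, 783]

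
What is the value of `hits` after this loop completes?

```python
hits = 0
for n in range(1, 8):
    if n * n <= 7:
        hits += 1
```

Count numbers where n² ≤ 7
`hits` takes the values: 0 → 1 → 2

Answer: 2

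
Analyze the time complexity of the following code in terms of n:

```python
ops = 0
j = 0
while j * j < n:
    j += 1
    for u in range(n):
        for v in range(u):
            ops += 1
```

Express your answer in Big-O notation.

Each loop level contributes: √n × n × n. Multiplying the contributions gives O(n^2√n).

Answer: O(n^2√n)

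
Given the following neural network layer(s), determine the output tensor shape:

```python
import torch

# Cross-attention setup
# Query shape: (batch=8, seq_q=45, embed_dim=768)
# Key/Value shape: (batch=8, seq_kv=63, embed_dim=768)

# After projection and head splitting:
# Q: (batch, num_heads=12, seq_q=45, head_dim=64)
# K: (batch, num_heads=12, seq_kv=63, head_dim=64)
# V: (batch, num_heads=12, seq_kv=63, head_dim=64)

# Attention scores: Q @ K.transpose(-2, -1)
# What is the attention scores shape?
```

Input: (8, 45, 768) -> Output: (8, 12, 45, 63)

Answer: (8, 12, 45, 63)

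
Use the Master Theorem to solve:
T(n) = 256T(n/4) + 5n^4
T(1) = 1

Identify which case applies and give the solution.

a=256, b=4, f(n)=5n^4. log_4(256) = 4. Since c=4 = 4, Case 2 applies: T(n) = Θ(n^log_b(a) · log n) = O(n^4 log n).

Answer: O(n^4 log n) - Case 2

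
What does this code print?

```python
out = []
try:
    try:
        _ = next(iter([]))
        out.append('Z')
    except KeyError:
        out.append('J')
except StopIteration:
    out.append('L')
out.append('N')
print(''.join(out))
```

Execution trace: 'L' (outer except StopIteration) → 'N' (after the try/except). Output: LN

Answer: LN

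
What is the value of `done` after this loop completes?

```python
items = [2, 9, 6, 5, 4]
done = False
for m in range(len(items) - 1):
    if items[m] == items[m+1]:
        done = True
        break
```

Check consecutive duplicates in [2, 9, 6, 5, 4]
`done` takes the values: False

Answer: False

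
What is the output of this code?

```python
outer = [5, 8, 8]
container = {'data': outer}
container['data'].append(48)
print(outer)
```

Key concept: dict holds reference to list.
Step by step:
`outer = [5, 8, 8]` → outer = [5, 8, 8]
`container = {'data': outer}` → container = {'data': [5, 8, 8]}
`container['data'].append(48)` → outer = [5, 8, 8, 48]; container = {'data': [5, 8, 8, 48]}
`print(outer)` → prints [5, 8, 8, 48]

Answer: [5, 8, 8, 48]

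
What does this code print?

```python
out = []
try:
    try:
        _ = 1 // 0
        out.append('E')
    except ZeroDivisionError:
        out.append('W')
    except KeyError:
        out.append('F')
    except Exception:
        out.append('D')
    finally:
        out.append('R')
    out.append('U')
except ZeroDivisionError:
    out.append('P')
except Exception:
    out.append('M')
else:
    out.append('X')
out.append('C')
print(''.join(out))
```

Execution trace: 'W' (inner except ZeroDivisionError) → 'R' (inner finally) → 'U' (try body, no exception) → 'X' (else) → 'C' (after the try/except). Output: WRUXC

Answer: WRUXC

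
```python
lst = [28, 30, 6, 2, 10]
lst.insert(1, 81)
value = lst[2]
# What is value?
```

Trace:
`lst = [28, 30, 6, 2, 10]` → lst = [28, 30, 6, 2, 10]
`lst.insert(1, 81)` → lst = [28, 81, 30, 6, 2, 10]
`value = lst[2]` → value = 30
So value = 30

Answer: 30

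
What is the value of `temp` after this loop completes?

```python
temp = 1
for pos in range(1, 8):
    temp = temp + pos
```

Start at 1, add 1 through 7
`temp` takes the values: 1 → 2 → 4 → 7 → 11 → 16 → 22 → 29

Answer: 29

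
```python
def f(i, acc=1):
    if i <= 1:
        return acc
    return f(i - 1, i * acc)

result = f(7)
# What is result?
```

Accumulator trace (n, acc): (7, 1) -> (6, 7) -> (5, 42) -> (4, 210) -> (3, 840) -> (2, 2520) -> (1, 5040) -> return 5040

Answer: 5040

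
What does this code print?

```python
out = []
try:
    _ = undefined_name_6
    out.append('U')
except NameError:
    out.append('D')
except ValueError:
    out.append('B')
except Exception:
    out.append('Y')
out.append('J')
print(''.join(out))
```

Execution trace: 'D' (except NameError) → 'J' (after the try/except). Output: DJ

Answer: DJ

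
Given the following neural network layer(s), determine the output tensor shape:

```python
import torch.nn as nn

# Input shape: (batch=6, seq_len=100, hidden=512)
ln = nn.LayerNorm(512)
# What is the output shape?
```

Input: (6, 100, 512) -> Output: (6, 100, 512)

Answer: (6, 100, 512)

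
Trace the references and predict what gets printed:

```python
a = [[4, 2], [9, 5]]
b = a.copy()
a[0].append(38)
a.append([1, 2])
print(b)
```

Key concept: shallow copy with nested lists.
Step by step:
`a = [[4, 2], [9, 5]]` → a = [[4, 2], [9, 5]]
`b = a.copy()` → b = [[4, 2], [9, 5]]
`a[0].append(38)` → a = [[4, 2, 38], [9, 5]]; b = [[4, 2, 38], [9, 5]]
`a.append([1, 2])` → a = [[4, 2, 38], [9, 5], [1, 2]]
`print(b)` → prints [[4, 2, 38], [9, 5]]

Answer: [[4, 2, 38], [9, 5]]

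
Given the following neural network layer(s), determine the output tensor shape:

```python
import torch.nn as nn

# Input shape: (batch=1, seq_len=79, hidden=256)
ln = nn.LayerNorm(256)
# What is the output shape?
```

Input: (1, 79, 256) -> Output: (1, 79, 256)

Answer: (1, 79, 256)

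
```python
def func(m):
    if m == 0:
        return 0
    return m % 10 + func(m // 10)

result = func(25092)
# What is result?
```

Sum of digits of 25092: 2 + 9 + 0 + 5 + 2 = 18

Answer: 18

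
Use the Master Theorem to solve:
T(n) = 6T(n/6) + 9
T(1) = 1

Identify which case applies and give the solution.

a=6, b=6, f(n)=9. log_6(6) = 1. Since c=0 < 1, Case 1 applies: T(n) = Θ(n^log_b(a)) = O(n).

Answer: O(n) - Case 1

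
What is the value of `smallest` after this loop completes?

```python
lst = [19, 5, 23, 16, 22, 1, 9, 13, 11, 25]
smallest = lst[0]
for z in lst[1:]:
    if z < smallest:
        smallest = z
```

Minimum of [19, 5, 23, 16, 22, 1, 9, 13, 11, 25]
`smallest` takes the values: 19 → 5 → 1

Answer: 1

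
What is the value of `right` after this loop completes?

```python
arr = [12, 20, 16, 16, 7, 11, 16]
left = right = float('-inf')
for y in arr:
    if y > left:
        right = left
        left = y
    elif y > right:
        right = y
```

Second largest (with repeats) in [12, 20, 16, 16, 7, 11, 16]
`right` takes the values: -inf → 12 → 16

Answer: 16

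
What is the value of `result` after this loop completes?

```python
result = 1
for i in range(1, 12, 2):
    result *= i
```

Product of 1, 3, 5, ... up to 11
`result` takes the values: 1 → 3 → 15 → 105 → 945 → 10395

Answer: 10395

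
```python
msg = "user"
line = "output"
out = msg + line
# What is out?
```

Trace:
`msg = "user"` → msg = 'user'
`line = "output"` → line = 'output'
`out = msg + line` → out = 'useroutput'
So out = 'useroutput'

Answer: 'useroutput'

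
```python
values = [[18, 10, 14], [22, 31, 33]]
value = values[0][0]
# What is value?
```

Trace:
`values = [[18, 10, 14], [22, 31, 33]]` → values = [[18, 10, 14], [22, 31, 33]]
`value = values[0][0]` → value = 18
So value = 18

Answer: 18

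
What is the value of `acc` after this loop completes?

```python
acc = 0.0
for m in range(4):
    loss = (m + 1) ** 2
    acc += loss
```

Sum of squared losses 1² + 2² + ... + 4²
`acc` takes the values: 0.0 → 1.0 → 5.0 → 14.0 → 30.0

Answer: 30.0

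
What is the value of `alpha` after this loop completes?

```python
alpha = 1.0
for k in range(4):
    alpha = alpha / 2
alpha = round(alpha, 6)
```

Halving LR 4 times: 1 / 2^4
`alpha` takes the values: 1.0 → 0.5 → 0.25 → 0.125 → 0.0625

Answer: 0.0625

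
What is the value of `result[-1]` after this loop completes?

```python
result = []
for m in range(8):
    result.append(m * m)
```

Last element of squares 0 to 7
`result` takes the values: [] → [0] → [0, 1] → [0, 1, 4] → [0, 1, 4, 9] → [0, 1, 4, 9, 16] → [0, 1, 4, 9, 16, 25] → [0, 1, 4, 9, 16, 25, 36] → [0, 1, 4, 9, 16, 25, 36, 49]
So `result[-1]` = 49

Answer: 49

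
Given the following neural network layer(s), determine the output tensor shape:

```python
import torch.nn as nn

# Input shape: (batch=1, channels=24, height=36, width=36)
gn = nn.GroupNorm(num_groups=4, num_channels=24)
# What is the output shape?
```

Input: (1, 24, 36, 36) -> Output: (1, 24, 36, 36)

Answer: (1, 24, 36, 36)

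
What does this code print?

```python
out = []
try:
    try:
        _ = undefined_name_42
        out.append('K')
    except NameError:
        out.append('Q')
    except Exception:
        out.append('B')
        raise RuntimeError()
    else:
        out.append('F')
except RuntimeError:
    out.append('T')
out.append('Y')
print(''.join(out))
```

Execution trace: 'Q' (except NameError) → 'Y' (after the try/except). Output: QY

Answer: QY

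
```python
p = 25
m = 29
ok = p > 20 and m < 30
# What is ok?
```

Trace:
`p = 25` → p = 25
`m = 29` → m = 29
`ok = p > 20 and m < 30` → ok = True
So ok = True

Answer: True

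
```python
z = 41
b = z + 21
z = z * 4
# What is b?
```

Trace:
`z = 41` → z = 41
`b = z + 21` → b = 62
`z = z * 4` → z = 164
So b = 62

Answer: 62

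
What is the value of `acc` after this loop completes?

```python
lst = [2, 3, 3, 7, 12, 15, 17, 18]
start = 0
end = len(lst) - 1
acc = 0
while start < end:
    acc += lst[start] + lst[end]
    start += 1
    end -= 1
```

Sum of pairs from ends
`acc` takes the values: 0 → 20 → 40 → 58 → 77

Answer: 77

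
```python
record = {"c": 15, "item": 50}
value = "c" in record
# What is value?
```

Trace:
`record = {"c": 15, "item": 50}` → record = {'c': 15, 'item': 50}
`value = "c" in record` → value = True
So value = True

Answer: True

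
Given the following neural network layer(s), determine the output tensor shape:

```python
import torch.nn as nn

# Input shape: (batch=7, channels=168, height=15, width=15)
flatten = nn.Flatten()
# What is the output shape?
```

Input: (7, 168, 15, 15) -> Output: (7, 37800)

Answer: (7, 37800)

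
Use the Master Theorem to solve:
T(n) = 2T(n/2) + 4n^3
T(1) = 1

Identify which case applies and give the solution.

a=2, b=2, f(n)=4n^3. log_2(2) = 1. Since c=3 > 1 and the regularity condition holds (2(n/2)^3 = (2/2^3)n^3 with 2/2^3 < 1), Case 3 applies: T(n) = Θ(f(n)) = O(n^3).

Answer: O(n^3) - Case 3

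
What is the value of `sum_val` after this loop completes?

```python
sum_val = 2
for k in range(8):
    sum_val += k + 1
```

Start at 2, add 1 to 8 = 38
`sum_val` takes the values: 2 → 3 → 5 → 8 → 12 → 17 → 23 → 30 → 38

Answer: 38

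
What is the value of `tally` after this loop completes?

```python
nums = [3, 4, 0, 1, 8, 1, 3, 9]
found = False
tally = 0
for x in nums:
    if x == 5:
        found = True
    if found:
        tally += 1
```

Count elements after first 5 in [3, 4, 0, 1, 8, 1, 3, 9]
`tally` takes the values: 0

Answer: 0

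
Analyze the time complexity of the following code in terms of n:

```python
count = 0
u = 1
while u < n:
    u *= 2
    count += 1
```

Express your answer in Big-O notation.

Each loop level contributes: log n. Multiplying the contributions gives O(log n).

Answer: O(log n)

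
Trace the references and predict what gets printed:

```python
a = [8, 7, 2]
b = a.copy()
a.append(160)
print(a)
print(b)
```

Key concept: list.copy() creates independent copy.
Step by step:
`a = [8, 7, 2]` → a = [8, 7, 2]
`b = a.copy()` → b = [8, 7, 2]
`a.append(160)` → a = [8, 7, 2, 160]
`print(a)` → prints [8, 7, 2, 160]
`print(b)` → prints [8, 7, 2]

Answer:
[8, 7, 2, 160]
[8, 7, 2]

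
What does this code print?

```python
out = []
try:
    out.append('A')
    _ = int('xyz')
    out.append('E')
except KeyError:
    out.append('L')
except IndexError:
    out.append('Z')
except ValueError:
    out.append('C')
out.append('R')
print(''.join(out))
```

Execution trace: 'A' (try body) → 'C' (except ValueError) → 'R' (after the try/except). Output: ACR

Answer: ACR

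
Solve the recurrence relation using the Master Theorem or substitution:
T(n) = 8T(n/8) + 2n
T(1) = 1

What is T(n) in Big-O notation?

By Master Theorem: a=8, b=8, f(n)=2n. Since log_8(8) = 1 and f(n) = Θ(n^1), Case 2 applies. T(n) = O(n log n).

Answer: O(n log n)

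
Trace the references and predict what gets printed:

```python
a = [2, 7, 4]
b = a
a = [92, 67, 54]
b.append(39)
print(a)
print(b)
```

Key concept: rebinding vs mutation: a is rebound to a new list, b still points at the original.
Step by step:
`a = [2, 7, 4]` → a = [2, 7, 4]
`b = a` → b = [2, 7, 4] (same object as a)
`a = [92, 67, 54]` → a = [92, 67, 54]
`b.append(39)` → b = [2, 7, 4, 39]
`print(a)` → prints [92, 67, 54]
`print(b)` → prints [2, 7, 4, 39]

Answer:
[92, 67, 54]
[2, 7, 4, 39]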